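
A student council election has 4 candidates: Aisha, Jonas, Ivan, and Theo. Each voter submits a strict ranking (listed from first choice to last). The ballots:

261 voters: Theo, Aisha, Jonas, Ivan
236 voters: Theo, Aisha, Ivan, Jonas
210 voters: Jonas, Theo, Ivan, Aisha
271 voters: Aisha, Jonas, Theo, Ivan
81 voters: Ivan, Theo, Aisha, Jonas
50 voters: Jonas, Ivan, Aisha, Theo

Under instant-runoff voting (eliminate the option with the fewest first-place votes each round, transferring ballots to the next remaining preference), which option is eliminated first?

Round 1: Aisha 271, Jonas 260, Ivan 81, Theo 497. Eliminate Ivan.

Ivan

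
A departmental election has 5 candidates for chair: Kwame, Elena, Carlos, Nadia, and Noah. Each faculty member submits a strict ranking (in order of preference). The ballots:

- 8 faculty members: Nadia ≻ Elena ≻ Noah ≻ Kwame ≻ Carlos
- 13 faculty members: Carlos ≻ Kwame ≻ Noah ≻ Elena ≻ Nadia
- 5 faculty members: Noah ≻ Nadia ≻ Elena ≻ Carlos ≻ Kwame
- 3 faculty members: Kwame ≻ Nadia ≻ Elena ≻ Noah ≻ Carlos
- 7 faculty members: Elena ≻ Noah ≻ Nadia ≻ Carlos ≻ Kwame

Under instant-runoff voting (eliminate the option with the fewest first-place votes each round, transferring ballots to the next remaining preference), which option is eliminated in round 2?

Round 1: Kwame 3, Elena 7, Carlos 13, Nadia 8, Noah 5. Eliminate Kwame.
Round 2: Elena 7, Carlos 13, Nadia 11, Noah 5. Eliminate Noah.

Noah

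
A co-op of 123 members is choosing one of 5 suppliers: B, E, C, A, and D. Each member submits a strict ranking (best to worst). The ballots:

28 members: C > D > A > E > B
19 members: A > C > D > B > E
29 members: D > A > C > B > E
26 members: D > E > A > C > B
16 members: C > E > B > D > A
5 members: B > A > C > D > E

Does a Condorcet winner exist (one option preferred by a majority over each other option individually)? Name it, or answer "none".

none

Checking pairwise contests:
E beats B 70–53.
C beats E 97–26.
A beats C 79–44.
D beats A 99–24.
C beats D 68–55.
Every option loses at least one head-to-head, so there is no Condorcet winner.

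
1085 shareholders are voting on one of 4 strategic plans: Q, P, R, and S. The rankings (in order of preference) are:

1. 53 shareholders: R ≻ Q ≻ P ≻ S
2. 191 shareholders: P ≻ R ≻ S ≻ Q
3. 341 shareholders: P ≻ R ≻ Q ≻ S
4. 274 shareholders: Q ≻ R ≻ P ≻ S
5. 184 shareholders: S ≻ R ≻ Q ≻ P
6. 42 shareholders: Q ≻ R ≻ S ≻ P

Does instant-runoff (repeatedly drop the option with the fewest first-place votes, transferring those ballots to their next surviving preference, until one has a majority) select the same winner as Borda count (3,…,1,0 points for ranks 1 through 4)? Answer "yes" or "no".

Instant-runoff — R1 Q 316, P 532, R 53, S 184 (R out); R2 Q 369, P 532, S 184 (S out); R3 Q 553, P 532 (Q winner). Winner: Q.
Borda — scores: Q 1579, P 1923, R 2223, S 785. Winner: R.
The two methods disagree.

no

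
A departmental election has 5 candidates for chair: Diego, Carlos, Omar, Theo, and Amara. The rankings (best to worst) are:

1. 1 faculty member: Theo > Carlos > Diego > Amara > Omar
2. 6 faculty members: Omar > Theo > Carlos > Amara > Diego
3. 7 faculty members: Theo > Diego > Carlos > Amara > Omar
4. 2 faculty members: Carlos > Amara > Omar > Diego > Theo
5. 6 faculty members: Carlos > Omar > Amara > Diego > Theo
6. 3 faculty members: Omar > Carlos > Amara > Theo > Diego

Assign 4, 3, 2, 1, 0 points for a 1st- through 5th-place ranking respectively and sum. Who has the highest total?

Diego: 1·2 + 6·0 + 7·3 + 2·1 + 6·1 + 3·0 = 31
Carlos: 1·3 + 6·2 + 7·2 + 2·4 + 6·4 + 3·3 = 70
Omar: 1·0 + 6·4 + 7·0 + 2·2 + 6·3 + 3·4 = 58
Theo: 1·4 + 6·3 + 7·4 + 2·0 + 6·0 + 3·1 = 53
Amara: 1·1 + 6·1 + 7·1 + 2·3 + 6·2 + 3·2 = 38
Carlos has the highest Borda score (70).

Carlos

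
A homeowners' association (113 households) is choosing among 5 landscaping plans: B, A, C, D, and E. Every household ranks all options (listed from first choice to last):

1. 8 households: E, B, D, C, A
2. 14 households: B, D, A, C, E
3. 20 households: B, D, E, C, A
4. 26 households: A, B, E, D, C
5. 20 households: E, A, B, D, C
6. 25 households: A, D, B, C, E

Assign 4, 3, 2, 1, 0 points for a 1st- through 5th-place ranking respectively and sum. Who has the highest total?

B

B: 8·3 + 14·4 + 20·4 + 26·3 + 20·2 + 25·2 = 328
A: 8·0 + 14·2 + 20·0 + 26·4 + 20·3 + 25·4 = 292
C: 8·1 + 14·1 + 20·1 + 26·0 + 20·0 + 25·1 = 67
D: 8·2 + 14·3 + 20·3 + 26·1 + 20·1 + 25·3 = 239
E: 8·4 + 14·0 + 20·2 + 26·2 + 20·4 + 25·0 = 204
B has the highest Borda score (328).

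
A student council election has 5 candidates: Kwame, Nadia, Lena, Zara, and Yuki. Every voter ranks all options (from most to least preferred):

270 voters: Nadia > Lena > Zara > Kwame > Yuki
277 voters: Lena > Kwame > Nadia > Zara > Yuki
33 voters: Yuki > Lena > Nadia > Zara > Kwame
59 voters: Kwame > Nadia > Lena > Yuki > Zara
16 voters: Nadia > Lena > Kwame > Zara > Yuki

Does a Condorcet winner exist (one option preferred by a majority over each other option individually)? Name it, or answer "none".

none

Checking pairwise contests:
Lena beats Kwame 596–59.
Kwame beats Nadia 336–319.
Nadia beats Lena 345–310.
Kwame beats Zara 352–303.
Kwame beats Yuki 622–33.
Every option loses at least one head-to-head, so there is no Condorcet winner.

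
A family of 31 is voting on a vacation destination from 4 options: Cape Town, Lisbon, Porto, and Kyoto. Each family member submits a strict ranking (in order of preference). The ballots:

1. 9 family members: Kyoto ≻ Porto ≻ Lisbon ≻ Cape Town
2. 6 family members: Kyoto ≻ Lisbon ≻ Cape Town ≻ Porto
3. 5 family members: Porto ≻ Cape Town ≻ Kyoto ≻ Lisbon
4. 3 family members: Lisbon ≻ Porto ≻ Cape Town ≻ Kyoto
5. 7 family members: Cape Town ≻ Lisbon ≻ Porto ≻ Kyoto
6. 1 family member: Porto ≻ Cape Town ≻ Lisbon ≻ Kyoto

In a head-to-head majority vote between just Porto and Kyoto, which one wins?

Porto

Voters preferring Porto to Kyoto: 16; preferring Kyoto to Porto: 15.
Porto wins the head-to-head.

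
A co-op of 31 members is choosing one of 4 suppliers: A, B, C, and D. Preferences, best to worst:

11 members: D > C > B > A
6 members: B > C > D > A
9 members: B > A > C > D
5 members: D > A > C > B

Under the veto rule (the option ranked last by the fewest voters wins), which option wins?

Last-place votes: A 17, B 5, C 0, D 9.
C is ranked last by the fewest voters, so C wins.

C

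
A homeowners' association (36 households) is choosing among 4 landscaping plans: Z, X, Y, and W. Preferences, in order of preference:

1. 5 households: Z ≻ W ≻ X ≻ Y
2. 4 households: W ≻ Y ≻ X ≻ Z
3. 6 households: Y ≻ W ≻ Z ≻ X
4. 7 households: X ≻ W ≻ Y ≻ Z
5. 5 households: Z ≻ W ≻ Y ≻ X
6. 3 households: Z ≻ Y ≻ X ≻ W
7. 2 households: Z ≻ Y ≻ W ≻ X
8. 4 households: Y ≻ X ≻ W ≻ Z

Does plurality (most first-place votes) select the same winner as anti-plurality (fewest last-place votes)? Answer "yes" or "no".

no

Plurality — first-place votes: Z 15, X 7, Y 10, W 4. Winner: Z.
Anti-plurality — last-place votes: Z 15, X 13, Y 5, W 3. Winner: W.
The two methods disagree.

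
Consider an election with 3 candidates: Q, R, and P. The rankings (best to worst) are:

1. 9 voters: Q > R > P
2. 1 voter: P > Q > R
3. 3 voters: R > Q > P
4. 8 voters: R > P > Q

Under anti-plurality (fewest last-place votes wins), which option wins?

Last-place votes: Q 8, R 1, P 12.
R is ranked last by the fewest voters, so R wins.

R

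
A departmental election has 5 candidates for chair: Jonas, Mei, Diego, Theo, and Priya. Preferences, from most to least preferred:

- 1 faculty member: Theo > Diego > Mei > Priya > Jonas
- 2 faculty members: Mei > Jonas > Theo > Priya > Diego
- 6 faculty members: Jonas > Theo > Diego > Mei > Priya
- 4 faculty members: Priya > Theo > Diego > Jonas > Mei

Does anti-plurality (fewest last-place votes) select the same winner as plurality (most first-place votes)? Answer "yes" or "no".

no

Anti-plurality — last-place votes: Jonas 1, Mei 4, Diego 2, Theo 0, Priya 6. Winner: Theo.
Plurality — first-place votes: Jonas 6, Mei 2, Diego 0, Theo 1, Priya 4. Winner: Jonas.
The two methods disagree.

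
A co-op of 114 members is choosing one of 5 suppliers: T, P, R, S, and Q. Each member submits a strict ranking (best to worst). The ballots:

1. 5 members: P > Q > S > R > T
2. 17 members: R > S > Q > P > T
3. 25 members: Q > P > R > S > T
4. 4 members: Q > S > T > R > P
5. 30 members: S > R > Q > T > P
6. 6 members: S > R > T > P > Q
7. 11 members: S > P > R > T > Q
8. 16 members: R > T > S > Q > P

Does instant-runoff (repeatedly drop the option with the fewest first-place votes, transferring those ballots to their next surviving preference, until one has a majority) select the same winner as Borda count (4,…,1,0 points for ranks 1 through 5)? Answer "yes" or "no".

Instant-runoff — R1 T 0, P 5, R 33, S 47, Q 29 (T out); R2 P 5, R 33, S 47, Q 29 (P out); R3 R 33, S 47, Q 34 (R out); R4 S 80, Q 34 (S winner). Winner: S.
Borda — scores: T 109, P 151, R 321, S 318, Q 241. Winner: R.
The two methods disagree.

no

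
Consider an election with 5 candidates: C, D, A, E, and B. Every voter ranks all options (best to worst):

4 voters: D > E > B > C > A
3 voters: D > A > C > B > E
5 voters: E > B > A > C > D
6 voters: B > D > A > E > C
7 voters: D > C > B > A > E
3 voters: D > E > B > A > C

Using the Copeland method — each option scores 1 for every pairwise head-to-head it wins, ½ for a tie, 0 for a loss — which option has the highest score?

D

C: loses to D, A, E, and B → score 0.
D: beats C, A, E, and B → score 4.
A: beats C and E; loses to D and B → score 2.
E: beats C; loses to D, A, and B → score 1.
B: beats C, A, and E; loses to D → score 3.
D has the best pairwise record.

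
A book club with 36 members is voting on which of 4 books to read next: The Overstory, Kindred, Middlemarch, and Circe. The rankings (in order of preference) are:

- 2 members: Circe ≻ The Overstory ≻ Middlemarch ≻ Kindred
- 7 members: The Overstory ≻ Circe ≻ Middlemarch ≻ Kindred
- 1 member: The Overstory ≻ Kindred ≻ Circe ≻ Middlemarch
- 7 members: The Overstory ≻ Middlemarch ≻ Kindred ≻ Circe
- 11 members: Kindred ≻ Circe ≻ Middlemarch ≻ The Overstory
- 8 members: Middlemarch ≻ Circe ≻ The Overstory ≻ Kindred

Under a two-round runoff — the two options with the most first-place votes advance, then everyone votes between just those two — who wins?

Round 1 first-place votes: The Overstory 15, Kindred 11, Middlemarch 8, Circe 2.
The Overstory and Kindred advance.
Runoff: The Overstory is preferred to Kindred by 25 voters; Kindred by 11.
The Overstory wins the runoff.

The Overstory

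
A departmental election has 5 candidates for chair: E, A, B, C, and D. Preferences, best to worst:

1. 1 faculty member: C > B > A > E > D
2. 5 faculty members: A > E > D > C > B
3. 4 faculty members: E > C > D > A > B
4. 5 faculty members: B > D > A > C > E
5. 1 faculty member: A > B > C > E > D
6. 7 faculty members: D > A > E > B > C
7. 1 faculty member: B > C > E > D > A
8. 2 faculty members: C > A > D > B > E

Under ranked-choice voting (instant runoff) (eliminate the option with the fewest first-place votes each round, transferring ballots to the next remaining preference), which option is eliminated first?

C

Round 1: E 4, A 6, B 6, C 3, D 7. Eliminate C.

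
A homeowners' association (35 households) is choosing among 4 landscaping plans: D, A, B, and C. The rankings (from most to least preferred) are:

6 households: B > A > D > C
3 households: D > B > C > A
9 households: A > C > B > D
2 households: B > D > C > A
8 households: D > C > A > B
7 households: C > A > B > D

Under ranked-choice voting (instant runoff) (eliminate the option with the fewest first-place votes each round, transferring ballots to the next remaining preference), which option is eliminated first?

C

Round 1: D 11, A 9, B 8, C 7. Eliminate C.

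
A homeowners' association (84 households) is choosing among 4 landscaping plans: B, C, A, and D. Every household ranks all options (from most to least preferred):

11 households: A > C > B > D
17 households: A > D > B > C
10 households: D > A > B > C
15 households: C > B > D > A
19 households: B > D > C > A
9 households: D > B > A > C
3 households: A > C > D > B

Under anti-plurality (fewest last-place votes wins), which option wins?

B

Last-place votes: B 3, C 36, A 34, D 11.
B is ranked last by the fewest voters, so B wins.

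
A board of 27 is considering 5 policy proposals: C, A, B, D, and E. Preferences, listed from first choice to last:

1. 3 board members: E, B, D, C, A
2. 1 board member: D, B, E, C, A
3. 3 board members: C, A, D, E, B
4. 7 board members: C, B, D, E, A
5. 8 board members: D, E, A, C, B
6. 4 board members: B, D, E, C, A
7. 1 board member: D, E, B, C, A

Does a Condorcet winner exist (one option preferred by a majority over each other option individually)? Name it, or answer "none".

Checking pairwise contests:
D beats C 17–10.
C beats A 19–8.
C beats B 18–9.
B beats D 14–13.
D beats E 24–3.
Every option loses at least one head-to-head, so there is no Condorcet winner.

none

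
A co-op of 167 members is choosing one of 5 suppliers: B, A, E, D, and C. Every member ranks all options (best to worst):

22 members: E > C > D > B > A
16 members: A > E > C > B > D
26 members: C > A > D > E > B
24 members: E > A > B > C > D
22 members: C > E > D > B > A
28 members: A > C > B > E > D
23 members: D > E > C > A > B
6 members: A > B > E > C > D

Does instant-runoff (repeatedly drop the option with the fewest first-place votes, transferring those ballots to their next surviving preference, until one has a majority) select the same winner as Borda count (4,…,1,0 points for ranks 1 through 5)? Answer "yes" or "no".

no

Instant-runoff — R1 B 0, A 50, E 46, D 23, C 48 (B out); R2 A 50, E 46, D 23, C 48 (D out); R3 A 50, E 69, C 48 (C out); R4 A 76, E 91 (E winner). Winner: E.
Borda — scores: B 182, A 373, E 433, D 232, C 450. Winner: C.
The two methods disagree.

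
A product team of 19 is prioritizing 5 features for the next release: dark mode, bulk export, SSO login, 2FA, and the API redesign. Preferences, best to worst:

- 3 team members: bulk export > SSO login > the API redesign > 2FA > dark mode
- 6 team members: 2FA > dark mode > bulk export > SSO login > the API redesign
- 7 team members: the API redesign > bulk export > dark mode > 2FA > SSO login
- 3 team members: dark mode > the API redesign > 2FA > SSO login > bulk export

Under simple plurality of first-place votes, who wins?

the API redesign

First-place votes: dark mode 3, bulk export 3, SSO login 0, 2FA 6, the API redesign 7.
the API redesign has the most first-place votes.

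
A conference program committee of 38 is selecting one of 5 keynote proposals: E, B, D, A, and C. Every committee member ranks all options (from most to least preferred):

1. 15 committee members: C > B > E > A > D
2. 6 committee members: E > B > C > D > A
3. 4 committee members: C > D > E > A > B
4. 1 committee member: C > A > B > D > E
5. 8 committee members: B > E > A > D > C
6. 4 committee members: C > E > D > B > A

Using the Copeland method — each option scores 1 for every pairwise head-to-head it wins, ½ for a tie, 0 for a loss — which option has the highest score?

E: beats D and A; loses to B and C → score 2.
B: beats E, D, and A; loses to C → score 3.
D: loses to E, B, A, and C → score 0.
A: beats D; loses to E, B, and C → score 1.
C: beats E, B, D, and A → score 4.
C has the best pairwise record.

C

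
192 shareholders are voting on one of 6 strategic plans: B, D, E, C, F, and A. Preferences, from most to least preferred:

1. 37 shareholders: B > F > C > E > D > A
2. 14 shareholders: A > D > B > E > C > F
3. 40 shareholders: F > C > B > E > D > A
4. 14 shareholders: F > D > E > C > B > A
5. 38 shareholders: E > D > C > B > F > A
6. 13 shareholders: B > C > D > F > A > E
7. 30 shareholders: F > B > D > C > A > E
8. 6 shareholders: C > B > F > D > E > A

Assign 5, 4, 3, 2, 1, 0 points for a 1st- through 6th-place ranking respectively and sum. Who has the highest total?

F

B: 37·5 + 14·3 + 40·3 + 14·1 + 38·2 + 13·5 + 30·4 + 6·4 = 646
D: 37·1 + 14·4 + 40·1 + 14·4 + 38·4 + 13·3 + 30·3 + 6·2 = 482
E: 37·2 + 14·2 + 40·2 + 14·3 + 38·5 + 13·0 + 30·0 + 6·1 = 420
C: 37·3 + 14·1 + 40·4 + 14·2 + 38·3 + 13·4 + 30·2 + 6·5 = 569
F: 37·4 + 14·0 + 40·5 + 14·5 + 38·1 + 13·2 + 30·5 + 6·3 = 650
A: 37·0 + 14·5 + 40·0 + 14·0 + 38·0 + 13·1 + 30·1 + 6·0 = 113
F has the highest Borda score (650).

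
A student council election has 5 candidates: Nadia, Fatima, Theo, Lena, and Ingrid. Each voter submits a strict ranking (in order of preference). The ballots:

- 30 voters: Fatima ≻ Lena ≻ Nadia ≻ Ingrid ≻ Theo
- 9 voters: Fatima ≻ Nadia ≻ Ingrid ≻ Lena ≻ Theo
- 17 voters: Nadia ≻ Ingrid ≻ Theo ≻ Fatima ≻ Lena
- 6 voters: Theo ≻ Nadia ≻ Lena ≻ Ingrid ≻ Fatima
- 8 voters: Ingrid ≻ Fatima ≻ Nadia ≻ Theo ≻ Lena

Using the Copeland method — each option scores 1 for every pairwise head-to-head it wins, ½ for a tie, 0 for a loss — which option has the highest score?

Nadia: beats Theo, Lena, and Ingrid; loses to Fatima → score 3.
Fatima: beats Nadia, Theo, Lena, and Ingrid → score 4.
Theo: loses to Nadia, Fatima, Lena, and Ingrid → score 0.
Lena: beats Theo and Ingrid; loses to Nadia and Fatima → score 2.
Ingrid: beats Theo; loses to Nadia, Fatima, and Lena → score 1.
Fatima has the best pairwise record.

Fatima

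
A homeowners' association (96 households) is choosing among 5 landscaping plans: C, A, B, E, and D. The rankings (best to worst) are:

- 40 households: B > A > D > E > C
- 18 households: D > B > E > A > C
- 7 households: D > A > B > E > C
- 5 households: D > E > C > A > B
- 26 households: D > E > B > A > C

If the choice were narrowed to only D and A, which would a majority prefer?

D

Voters preferring D to A: 56; preferring A to D: 40.
D wins the head-to-head.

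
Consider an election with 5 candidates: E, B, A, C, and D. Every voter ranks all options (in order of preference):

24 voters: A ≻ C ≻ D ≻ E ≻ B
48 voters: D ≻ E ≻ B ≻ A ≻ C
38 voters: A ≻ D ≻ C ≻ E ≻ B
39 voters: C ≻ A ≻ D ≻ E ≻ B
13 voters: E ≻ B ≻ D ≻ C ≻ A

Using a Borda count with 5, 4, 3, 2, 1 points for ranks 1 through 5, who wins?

D

E: 24·2 + 48·4 + 38·2 + 39·2 + 13·5 = 459
B: 24·1 + 48·3 + 38·1 + 39·1 + 13·4 = 297
A: 24·5 + 48·2 + 38·5 + 39·4 + 13·1 = 575
C: 24·4 + 48·1 + 38·3 + 39·5 + 13·2 = 479
D: 24·3 + 48·5 + 38·4 + 39·3 + 13·3 = 620
D has the highest Borda score (620).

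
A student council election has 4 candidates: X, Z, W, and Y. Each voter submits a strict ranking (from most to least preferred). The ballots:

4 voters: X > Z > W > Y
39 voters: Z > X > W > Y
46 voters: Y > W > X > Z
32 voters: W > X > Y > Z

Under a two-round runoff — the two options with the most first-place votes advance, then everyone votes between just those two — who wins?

Round 1 first-place votes: X 4, Z 39, W 32, Y 46.
Y and Z advance.
Runoff: Y is preferred to Z by 78 voters; Z by 43.
Y wins the runoff.

Y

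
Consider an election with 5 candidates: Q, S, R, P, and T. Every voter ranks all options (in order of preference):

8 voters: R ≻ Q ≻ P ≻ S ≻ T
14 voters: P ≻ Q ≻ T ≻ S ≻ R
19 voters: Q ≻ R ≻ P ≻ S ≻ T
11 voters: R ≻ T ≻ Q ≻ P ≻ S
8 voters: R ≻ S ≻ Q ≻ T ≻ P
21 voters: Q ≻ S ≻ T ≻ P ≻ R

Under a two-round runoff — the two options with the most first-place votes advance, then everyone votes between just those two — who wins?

Q

Round 1 first-place votes: Q 40, S 0, R 27, P 14, T 0.
Q and R advance.
Runoff: Q is preferred to R by 54 voters; R by 27.
Q wins the runoff.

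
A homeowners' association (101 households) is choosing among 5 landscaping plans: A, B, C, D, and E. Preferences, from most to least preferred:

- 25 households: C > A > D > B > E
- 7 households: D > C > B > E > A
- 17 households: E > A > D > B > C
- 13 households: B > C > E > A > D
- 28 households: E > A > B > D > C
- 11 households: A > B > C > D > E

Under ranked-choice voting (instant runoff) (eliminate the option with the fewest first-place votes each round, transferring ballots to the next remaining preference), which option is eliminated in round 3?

B

Round 1: A 11, B 13, C 25, D 7, E 45. Eliminate D.
Round 2: A 11, B 13, C 32, E 45. Eliminate A.
Round 3: B 24, C 32, E 45. Eliminate B.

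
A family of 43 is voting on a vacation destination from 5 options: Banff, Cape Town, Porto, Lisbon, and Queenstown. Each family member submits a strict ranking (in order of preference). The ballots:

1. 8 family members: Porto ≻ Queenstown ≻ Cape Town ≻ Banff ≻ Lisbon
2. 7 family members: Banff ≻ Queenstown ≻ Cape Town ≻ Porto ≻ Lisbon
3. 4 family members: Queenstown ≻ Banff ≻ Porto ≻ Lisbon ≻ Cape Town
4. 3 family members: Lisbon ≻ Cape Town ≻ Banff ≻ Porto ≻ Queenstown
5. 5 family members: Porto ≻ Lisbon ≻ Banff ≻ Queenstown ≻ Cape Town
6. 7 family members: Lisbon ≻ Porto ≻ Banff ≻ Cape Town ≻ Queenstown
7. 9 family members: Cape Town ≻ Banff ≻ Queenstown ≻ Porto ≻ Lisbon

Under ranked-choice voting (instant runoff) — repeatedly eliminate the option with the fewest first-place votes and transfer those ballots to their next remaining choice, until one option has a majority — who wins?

Banff

Round 1: Banff 7, Cape Town 9, Porto 13, Lisbon 10, Queenstown 4. Eliminate Queenstown.
Round 2: Banff 11, Cape Town 9, Porto 13, Lisbon 10. Eliminate Cape Town.
Round 3: Banff 20, Porto 13, Lisbon 10. Eliminate Lisbon.
Round 4: Banff 23, Porto 20. Banff has a majority.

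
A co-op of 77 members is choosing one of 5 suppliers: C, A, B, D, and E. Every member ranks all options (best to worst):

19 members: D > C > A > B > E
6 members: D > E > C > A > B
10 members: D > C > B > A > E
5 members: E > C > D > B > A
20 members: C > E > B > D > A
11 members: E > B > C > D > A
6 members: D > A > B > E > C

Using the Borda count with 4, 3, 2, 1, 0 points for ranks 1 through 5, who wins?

C: 19·3 + 6·2 + 10·3 + 5·3 + 20·4 + 11·2 + 6·0 = 216
A: 19·2 + 6·1 + 10·1 + 5·0 + 20·0 + 11·0 + 6·3 = 72
B: 19·1 + 6·0 + 10·2 + 5·1 + 20·2 + 11·3 + 6·2 = 129
D: 19·4 + 6·4 + 10·4 + 5·2 + 20·1 + 11·1 + 6·4 = 205
E: 19·0 + 6·3 + 10·0 + 5·4 + 20·3 + 11·4 + 6·1 = 148
C has the highest Borda score (216).

C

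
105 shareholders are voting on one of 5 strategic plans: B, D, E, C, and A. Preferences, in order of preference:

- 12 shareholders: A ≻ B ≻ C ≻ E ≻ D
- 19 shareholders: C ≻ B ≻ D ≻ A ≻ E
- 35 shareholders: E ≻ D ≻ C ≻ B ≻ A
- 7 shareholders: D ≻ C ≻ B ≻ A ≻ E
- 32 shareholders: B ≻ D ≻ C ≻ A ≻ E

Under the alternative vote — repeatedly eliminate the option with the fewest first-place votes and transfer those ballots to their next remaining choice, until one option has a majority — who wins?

B

Round 1: B 32, D 7, E 35, C 19, A 12. Eliminate D.
Round 2: B 32, E 35, C 26, A 12. Eliminate A.
Round 3: B 44, E 35, C 26. Eliminate C.
Round 4: B 70, E 35. B has a majority.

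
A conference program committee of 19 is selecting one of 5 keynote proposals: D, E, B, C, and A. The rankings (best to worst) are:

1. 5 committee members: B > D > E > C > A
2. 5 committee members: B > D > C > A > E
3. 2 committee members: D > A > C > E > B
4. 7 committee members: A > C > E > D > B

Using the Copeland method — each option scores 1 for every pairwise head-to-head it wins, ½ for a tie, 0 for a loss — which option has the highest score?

B

D: beats E, C, and A; loses to B → score 3.
E: loses to D, B, C, and A → score 0.
B: beats D, E, C, and A → score 4.
C: beats E and A; loses to D and B → score 2.
A: beats E; loses to D, B, and C → score 1.
B has the best pairwise record.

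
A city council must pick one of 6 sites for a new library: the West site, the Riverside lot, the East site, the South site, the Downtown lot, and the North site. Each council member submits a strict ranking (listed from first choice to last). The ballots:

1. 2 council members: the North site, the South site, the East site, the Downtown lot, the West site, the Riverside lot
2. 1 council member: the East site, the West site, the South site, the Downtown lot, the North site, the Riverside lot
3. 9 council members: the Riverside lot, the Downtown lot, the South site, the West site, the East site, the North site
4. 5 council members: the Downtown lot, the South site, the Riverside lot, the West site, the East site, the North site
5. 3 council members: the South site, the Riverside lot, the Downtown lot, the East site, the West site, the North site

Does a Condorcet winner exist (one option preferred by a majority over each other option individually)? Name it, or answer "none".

Checking pairwise contests:
the Riverside lot beats the West site 17–3.
the South site beats the Riverside lot 11–9.
the West site beats the East site 14–6.
the Downtown lot beats the South site 14–6.
the Riverside lot beats the Downtown lot 12–8.
the West site beats the North site 18–2.
Every option loses at least one head-to-head, so there is no Condorcet winner.

none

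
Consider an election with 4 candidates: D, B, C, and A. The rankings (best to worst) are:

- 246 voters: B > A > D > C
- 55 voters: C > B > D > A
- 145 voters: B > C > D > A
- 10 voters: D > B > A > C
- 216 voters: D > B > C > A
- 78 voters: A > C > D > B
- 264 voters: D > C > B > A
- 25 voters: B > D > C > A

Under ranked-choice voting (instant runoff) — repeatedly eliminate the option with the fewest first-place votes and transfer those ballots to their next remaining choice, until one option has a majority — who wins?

D

Round 1: D 490, B 416, C 55, A 78. Eliminate C.
Round 2: D 490, B 471, A 78. Eliminate A.
Round 3: D 568, B 471. D has a majority.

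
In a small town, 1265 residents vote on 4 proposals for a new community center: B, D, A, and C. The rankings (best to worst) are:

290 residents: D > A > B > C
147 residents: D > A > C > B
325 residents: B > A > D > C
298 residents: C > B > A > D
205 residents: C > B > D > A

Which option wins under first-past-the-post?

C

First-place votes: B 325, D 437, A 0, C 503.
C has the most first-place votes.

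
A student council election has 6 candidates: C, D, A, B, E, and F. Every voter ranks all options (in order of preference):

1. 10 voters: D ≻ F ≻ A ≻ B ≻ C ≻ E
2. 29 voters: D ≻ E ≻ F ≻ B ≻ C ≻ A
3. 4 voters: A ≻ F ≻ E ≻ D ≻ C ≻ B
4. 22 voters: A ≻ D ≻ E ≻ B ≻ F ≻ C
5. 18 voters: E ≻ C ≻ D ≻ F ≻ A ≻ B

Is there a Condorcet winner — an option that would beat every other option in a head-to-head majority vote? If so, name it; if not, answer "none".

D vs C: 65–18 for D.
D vs A: 57–26 for D.
D vs B: 83–0 for D.
D vs E: 61–22 for D.
D vs F: 79–4 for D.
D beats every other option head-to-head.

D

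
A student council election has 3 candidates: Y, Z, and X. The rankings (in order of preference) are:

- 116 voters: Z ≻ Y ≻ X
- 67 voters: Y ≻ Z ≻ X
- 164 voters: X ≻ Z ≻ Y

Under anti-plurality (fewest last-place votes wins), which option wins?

Last-place votes: Y 164, Z 0, X 183.
Z is ranked last by the fewest voters, so Z wins.

Z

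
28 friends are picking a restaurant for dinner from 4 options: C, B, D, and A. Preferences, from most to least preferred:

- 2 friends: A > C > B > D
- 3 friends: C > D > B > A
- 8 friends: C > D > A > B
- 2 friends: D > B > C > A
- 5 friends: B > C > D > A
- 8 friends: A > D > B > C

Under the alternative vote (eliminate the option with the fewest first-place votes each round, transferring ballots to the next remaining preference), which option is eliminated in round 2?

B

Round 1: C 11, B 5, D 2, A 10. Eliminate D.
Round 2: C 11, B 7, A 10. Eliminate B.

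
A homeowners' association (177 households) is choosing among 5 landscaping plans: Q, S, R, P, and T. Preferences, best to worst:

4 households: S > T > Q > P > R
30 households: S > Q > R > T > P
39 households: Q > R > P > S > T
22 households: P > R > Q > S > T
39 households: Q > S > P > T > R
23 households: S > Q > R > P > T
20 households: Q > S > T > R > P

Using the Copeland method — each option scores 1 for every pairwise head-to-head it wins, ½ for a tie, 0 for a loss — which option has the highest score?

Q: beats S, R, P, and T → score 4.
S: beats R, P, and T; loses to Q → score 3.
R: beats P and T; loses to Q and S → score 2.
P: beats T; loses to Q, S, and R → score 1.
T: loses to Q, S, R, and P → score 0.
Q has the best pairwise record.

Q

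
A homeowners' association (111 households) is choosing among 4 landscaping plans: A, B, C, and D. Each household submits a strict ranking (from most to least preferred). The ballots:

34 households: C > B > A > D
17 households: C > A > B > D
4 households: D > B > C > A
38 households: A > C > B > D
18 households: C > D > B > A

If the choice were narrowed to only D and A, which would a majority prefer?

Voters preferring D to A: 22; preferring A to D: 89.
A wins the head-to-head.

A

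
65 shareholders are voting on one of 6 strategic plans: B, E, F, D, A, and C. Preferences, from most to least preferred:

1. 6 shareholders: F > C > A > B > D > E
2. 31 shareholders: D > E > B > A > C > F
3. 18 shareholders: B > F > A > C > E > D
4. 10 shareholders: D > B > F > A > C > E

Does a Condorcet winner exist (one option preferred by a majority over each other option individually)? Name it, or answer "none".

D vs B: 41–24 for D.
D vs E: 47–18 for D.
D vs F: 41–24 for D.
D vs A: 41–24 for D.
D vs C: 41–24 for D.
D beats every other option head-to-head.

D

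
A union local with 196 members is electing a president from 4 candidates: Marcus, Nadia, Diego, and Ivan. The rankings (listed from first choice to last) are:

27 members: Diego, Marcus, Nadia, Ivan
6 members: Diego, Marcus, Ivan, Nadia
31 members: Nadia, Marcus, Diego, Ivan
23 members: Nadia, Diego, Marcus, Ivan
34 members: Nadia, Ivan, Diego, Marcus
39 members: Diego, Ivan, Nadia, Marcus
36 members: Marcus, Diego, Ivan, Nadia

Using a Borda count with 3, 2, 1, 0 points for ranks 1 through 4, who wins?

Diego

Marcus: 27·2 + 6·2 + 31·2 + 23·1 + 34·0 + 39·0 + 36·3 = 259
Nadia: 27·1 + 6·0 + 31·3 + 23·3 + 34·3 + 39·1 + 36·0 = 330
Diego: 27·3 + 6·3 + 31·1 + 23·2 + 34·1 + 39·3 + 36·2 = 399
Ivan: 27·0 + 6·1 + 31·0 + 23·0 + 34·2 + 39·2 + 36·1 = 188
Diego has the highest Borda score (399).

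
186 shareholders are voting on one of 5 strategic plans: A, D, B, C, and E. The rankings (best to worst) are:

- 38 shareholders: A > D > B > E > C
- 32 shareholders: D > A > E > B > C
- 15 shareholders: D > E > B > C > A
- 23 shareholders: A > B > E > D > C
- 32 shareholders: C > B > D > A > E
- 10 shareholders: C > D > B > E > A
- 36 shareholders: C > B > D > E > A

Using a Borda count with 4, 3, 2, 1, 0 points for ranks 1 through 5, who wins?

D

A: 38·4 + 32·3 + 15·0 + 23·4 + 32·1 + 10·0 + 36·0 = 372
D: 38·3 + 32·4 + 15·4 + 23·1 + 32·2 + 10·3 + 36·2 = 491
B: 38·2 + 32·1 + 15·2 + 23·3 + 32·3 + 10·2 + 36·3 = 431
C: 38·0 + 32·0 + 15·1 + 23·0 + 32·4 + 10·4 + 36·4 = 327
E: 38·1 + 32·2 + 15·3 + 23·2 + 32·0 + 10·1 + 36·1 = 239
D has the highest Borda score (491).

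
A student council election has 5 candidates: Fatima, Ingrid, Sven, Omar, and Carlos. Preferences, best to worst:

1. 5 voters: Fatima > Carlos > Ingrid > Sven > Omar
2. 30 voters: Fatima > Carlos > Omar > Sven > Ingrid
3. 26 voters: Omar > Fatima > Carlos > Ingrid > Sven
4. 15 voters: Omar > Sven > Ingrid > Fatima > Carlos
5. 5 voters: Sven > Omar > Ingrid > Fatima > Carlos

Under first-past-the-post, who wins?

Omar

First-place votes: Fatima 35, Ingrid 0, Sven 5, Omar 41, Carlos 0.
Omar has the most first-place votes.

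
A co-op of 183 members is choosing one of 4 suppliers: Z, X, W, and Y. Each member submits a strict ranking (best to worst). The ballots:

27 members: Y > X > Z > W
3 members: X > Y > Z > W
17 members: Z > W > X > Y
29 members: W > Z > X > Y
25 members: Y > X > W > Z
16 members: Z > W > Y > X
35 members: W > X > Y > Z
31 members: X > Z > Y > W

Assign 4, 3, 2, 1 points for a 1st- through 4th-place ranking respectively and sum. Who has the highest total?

X

Z: 27·2 + 3·2 + 17·4 + 29·3 + 25·1 + 16·4 + 35·1 + 31·3 = 432
X: 27·3 + 3·4 + 17·2 + 29·2 + 25·3 + 16·1 + 35·3 + 31·4 = 505
W: 27·1 + 3·1 + 17·3 + 29·4 + 25·2 + 16·3 + 35·4 + 31·1 = 466
Y: 27·4 + 3·3 + 17·1 + 29·1 + 25·4 + 16·2 + 35·2 + 31·2 = 427
X has the highest Borda score (505).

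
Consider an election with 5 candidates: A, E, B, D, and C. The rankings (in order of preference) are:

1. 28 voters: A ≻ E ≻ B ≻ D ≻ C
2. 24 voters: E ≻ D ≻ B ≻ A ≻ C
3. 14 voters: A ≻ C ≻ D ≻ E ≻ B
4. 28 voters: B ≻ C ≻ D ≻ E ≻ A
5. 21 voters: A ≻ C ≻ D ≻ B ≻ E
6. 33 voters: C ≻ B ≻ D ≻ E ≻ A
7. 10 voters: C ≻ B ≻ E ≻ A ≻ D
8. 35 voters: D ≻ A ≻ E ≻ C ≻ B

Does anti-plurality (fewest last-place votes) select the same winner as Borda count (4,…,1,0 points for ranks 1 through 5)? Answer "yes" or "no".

Anti-plurality — last-place votes: A 61, E 21, B 49, D 10, C 52. Winner: D.
Borda — scores: A 391, E 345, B 366, D 432, C 396. Winner: D.
The two methods agree.

yes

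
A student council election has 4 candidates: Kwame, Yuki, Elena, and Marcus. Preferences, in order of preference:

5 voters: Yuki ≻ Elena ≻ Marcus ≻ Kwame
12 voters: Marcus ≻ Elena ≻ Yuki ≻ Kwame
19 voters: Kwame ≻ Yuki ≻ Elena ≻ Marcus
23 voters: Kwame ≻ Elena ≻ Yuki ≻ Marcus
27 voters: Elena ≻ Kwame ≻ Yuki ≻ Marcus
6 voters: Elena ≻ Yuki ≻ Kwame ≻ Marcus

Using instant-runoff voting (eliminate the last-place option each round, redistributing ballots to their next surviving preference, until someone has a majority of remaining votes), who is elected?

Round 1: Kwame 42, Yuki 5, Elena 33, Marcus 12. Eliminate Yuki.
Round 2: Kwame 42, Elena 38, Marcus 12. Eliminate Marcus.
Round 3: Kwame 42, Elena 50. Elena has a majority.

Elena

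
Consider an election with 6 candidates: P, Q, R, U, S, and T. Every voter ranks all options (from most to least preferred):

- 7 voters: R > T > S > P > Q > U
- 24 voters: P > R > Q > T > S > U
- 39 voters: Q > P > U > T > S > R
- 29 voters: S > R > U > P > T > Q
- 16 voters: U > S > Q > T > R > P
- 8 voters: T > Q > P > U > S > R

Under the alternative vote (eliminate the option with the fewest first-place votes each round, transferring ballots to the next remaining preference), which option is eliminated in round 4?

Round 1: P 24, Q 39, R 7, U 16, S 29, T 8. Eliminate R.
Round 2: P 24, Q 39, U 16, S 29, T 15. Eliminate T.
Round 3: P 24, Q 47, U 16, S 36. Eliminate U.
Round 4: P 24, Q 47, S 52. Eliminate P.

P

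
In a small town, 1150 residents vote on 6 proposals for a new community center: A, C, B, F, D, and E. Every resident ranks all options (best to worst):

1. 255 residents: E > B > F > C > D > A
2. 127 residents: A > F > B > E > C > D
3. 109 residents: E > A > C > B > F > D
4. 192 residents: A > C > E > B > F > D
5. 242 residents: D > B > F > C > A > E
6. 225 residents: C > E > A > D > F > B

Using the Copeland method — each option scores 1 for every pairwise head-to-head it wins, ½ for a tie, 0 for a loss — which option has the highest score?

E

A: beats B, F, and D; loses to C and E → score 3.
C: beats A, D, and E; loses to B and F → score 3.
B: beats C, F, and D; loses to A and E → score 3.
F: beats C and D; loses to A, B, and E → score 2.
D: loses to A, C, B, F, and E → score 0.
E: beats A, B, F, and D; loses to C → score 4.
E has the best pairwise record.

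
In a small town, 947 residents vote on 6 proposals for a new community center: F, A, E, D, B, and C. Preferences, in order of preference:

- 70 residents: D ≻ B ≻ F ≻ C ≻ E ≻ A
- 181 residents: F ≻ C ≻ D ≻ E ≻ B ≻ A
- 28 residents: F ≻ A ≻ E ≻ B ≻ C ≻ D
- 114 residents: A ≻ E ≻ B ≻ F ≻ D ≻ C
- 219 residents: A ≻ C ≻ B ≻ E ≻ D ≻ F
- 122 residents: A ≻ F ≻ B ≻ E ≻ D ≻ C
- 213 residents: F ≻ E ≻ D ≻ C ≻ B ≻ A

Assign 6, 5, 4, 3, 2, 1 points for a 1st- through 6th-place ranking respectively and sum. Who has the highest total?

F: 70·4 + 181·6 + 28·6 + 114·3 + 219·1 + 122·5 + 213·6 = 3983
A: 70·1 + 181·1 + 28·5 + 114·6 + 219·6 + 122·6 + 213·1 = 3334
E: 70·2 + 181·3 + 28·4 + 114·5 + 219·3 + 122·3 + 213·5 = 3453
D: 70·6 + 181·4 + 28·1 + 114·2 + 219·2 + 122·2 + 213·4 = 2934
B: 70·5 + 181·2 + 28·3 + 114·4 + 219·4 + 122·4 + 213·2 = 3042
C: 70·3 + 181·5 + 28·2 + 114·1 + 219·5 + 122·1 + 213·3 = 3141
F has the highest Borda score (3983).

F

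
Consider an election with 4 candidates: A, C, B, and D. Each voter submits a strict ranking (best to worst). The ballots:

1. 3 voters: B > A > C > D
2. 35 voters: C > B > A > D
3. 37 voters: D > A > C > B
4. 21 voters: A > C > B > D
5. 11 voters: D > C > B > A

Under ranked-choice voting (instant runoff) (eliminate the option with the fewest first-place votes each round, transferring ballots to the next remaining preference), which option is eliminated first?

Round 1: A 21, C 35, B 3, D 48. Eliminate B.

B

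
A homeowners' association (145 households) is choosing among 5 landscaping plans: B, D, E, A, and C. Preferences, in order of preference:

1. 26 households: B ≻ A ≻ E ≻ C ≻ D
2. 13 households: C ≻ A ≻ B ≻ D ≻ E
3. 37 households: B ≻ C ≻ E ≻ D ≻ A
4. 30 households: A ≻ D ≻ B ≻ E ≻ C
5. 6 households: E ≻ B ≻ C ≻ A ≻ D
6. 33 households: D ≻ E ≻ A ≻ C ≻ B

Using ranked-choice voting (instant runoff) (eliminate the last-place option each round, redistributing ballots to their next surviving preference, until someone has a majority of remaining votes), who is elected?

A

Round 1: B 63, D 33, E 6, A 30, C 13. Eliminate E.
Round 2: B 69, D 33, A 30, C 13. Eliminate C.
Round 3: B 69, D 33, A 43. Eliminate D.
Round 4: B 69, A 76. A has a majority.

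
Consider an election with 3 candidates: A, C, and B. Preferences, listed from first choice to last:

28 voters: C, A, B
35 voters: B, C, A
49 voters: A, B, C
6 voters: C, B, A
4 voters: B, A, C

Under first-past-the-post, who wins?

First-place votes: A 49, C 34, B 39.
A has the most first-place votes.

A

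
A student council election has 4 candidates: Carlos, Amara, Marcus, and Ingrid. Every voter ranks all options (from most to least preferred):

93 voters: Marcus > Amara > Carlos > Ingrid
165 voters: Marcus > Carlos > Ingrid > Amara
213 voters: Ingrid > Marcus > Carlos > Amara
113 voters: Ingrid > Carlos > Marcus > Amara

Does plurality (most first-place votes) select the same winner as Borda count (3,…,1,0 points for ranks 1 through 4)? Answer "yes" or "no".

no

Plurality — first-place votes: Carlos 0, Amara 0, Marcus 258, Ingrid 326. Winner: Ingrid.
Borda — scores: Carlos 862, Amara 186, Marcus 1313, Ingrid 1143. Winner: Marcus.
The two methods disagree.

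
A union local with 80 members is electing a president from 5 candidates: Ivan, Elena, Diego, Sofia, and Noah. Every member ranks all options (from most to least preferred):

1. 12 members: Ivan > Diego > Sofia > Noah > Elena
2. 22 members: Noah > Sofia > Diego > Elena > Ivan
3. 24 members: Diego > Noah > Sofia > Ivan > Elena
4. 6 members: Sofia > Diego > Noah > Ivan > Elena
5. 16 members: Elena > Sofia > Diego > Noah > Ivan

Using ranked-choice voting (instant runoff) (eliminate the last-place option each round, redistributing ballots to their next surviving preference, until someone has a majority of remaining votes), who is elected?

Round 1: Ivan 12, Elena 16, Diego 24, Sofia 6, Noah 22. Eliminate Sofia.
Round 2: Ivan 12, Elena 16, Diego 30, Noah 22. Eliminate Ivan.
Round 3: Elena 16, Diego 42, Noah 22. Diego has a majority.

Diego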